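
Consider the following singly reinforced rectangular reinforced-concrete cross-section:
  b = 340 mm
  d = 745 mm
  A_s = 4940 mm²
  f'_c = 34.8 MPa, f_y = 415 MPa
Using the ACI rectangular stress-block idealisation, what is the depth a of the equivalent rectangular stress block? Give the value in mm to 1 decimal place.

T = A_s f_y = 4940 × 415 = 2050100 N = 2050.1 kN.
Setting C = 0.85 f'_c a b equal to T: a = 2050100/(0.85 × 34.8 × 340) = 203.8 mm.

a ≈ 203.8 mm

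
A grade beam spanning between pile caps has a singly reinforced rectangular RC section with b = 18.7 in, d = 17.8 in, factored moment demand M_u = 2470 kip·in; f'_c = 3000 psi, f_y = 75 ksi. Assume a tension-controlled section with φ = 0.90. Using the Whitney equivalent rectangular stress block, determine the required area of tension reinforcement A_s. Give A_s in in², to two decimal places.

M_n = M_u/φ = 2470/0.90 = 2744.44 kip·in.
From M_n = 0.85 f'_c a b (d − a/2):
a = d − √(d² − 2M_n/(0.85 f'_c b)) = 17.8 − √(17.8² − 2 × 2744.44/(0.85 × 3 × 18.7)) = 3.597 in.
A_s = 0.85 f'_c a b / f_y = 0.85 × 3 × 3.597 × 18.7 / 75 = 2.287 in².

A_s ≈ 2.29 in²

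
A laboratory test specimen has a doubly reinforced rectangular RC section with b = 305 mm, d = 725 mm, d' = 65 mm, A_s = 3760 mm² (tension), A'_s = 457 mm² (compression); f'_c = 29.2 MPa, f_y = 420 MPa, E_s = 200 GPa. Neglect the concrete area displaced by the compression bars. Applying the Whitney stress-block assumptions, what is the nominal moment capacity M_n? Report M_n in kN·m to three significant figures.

M_n ≈ 1010 kN·m

Assume both tension and compression steel yield.
Net tension couple steel: A_s − A'_s = 3303 mm².
a = (A_s − A'_s) f_y / (0.85 f'_c b) = 1387260/(0.85 × 29.2 × 305) = 183.26 mm.
c = a/β₁ = 183.26/0.841 = 217.91 mm; ε'_s = 0.003(c − d')/c = 0.0021 ≥ f_y/E_s = 0.0021, so compression steel does yield.
M_n = (A_s − A'_s) f_y (d − a/2) + A'_s f_y (d − d') = [1387260 × (725 − 91.63) + 191940 × (725 − 65)] × 10⁻⁶ = 878.65 + 126.68 = 1005.33 kN·m.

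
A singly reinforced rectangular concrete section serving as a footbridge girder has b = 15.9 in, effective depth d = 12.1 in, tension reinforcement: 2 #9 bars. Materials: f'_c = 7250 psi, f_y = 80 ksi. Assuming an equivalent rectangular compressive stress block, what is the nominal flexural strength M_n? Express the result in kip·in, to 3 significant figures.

A_s = 2 × 1 = 2 in².
T = A_s f_y = 2 × 80 = 160 kips.
a = T/(0.85 f'_c b) = 160/(0.85 × 7.25 × 15.9) = 1.633 in.
M_n = T(d − a/2) = 160 × (12.1 − 0.8165) = 1805.4 kip·in.

M_n ≈ 1810 kip·in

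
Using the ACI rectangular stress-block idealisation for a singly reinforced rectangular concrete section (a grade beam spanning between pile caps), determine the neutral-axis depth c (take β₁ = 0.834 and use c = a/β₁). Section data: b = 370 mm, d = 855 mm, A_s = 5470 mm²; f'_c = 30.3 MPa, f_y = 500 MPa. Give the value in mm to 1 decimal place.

T = A_s f_y = 5470 × 500 = 2735000 N = 2735 kN.
Setting C = 0.85 f'_c a b equal to T: a = 2735000/(0.85 × 30.3 × 370) = 287.008 mm.
With β₁ = 0.834, c = a/β₁ = 287.008/0.834 = 344.1 mm.

c ≈ 344.1 mm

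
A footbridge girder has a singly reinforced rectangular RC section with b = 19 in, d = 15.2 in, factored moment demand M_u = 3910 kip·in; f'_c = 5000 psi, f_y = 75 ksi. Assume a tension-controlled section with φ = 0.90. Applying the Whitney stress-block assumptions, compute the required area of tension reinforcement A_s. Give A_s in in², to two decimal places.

A_s ≈ 4.40 in²

M_n = M_u/φ = 3910/0.90 = 4344.44 kip·in.
From M_n = 0.85 f'_c a b (d − a/2):
a = d − √(d² − 2M_n/(0.85 f'_c b)) = 15.2 − √(15.2² − 2 × 4344.44/(0.85 × 5 × 19)) = 4.090 in.
A_s = 0.85 f'_c a b / f_y = 0.85 × 5 × 4.090 × 19 / 75 = 4.404 in².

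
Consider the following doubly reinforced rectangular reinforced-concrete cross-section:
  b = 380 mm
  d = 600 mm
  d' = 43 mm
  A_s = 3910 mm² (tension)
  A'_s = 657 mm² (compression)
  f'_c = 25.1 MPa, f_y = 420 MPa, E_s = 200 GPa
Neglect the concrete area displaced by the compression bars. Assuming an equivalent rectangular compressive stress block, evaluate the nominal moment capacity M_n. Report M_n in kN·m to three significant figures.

M_n ≈ 858 kN·m

Assume both tension and compression steel yield.
Net tension couple steel: A_s − A'_s = 3253 mm².
a = (A_s − A'_s) f_y / (0.85 f'_c b) = 1366260/(0.85 × 25.1 × 380) = 168.52 mm.
c = a/β₁ = 168.52/0.85 = 198.26 mm; ε'_s = 0.003(c − d')/c = 0.0023 ≥ f_y/E_s = 0.0021, so compression steel does yield.
M_n = (A_s − A'_s) f_y (d − a/2) + A'_s f_y (d − d') = [1366260 × (600 − 84.26) + 275940 × (600 − 43)] × 10⁻⁶ = 704.63 + 153.70 = 858.33 kN·m.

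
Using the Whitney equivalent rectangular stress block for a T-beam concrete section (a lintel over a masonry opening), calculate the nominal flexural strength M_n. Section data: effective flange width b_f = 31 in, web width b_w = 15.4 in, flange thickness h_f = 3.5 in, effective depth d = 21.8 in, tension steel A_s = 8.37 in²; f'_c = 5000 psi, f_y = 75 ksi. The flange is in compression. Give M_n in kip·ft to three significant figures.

M_n ≈ 1010 kip·ft

Tension: T = A_s f_y = 8.37 × 75 = 627.75 kips.
Try a within the flange: a = T/(0.85 f'_c b_f) = 627.75/(0.85 × 5 × 31) = 4.765 in.
a = 4.765 > h_f = 3.5 in: the block extends into the web. Split into flange-overhang and web parts.
C_f = 0.85 f'_c (b_f − b_w) h_f = 0.85 × 5 × (31 − 15.4) × 3.5 = 232.1 kips.
Remaining web compression depth: a_w = (T − C_f)/(0.85 f'_c b_w) = (627.75 − 232.1)/(0.85 × 5 × 15.4) = 6.045 in.
M_n = C_f(d − h_f/2) + (T − C_f)(d − a_w/2) = 232.1 × (21.8 − 1.75) + 395.65 × (21.8 − 3.0225) = 4653.6 + 7429.3 = 12082.9 kip·in.
M_n = 12082.9/12 = 1006.91 kip·ft.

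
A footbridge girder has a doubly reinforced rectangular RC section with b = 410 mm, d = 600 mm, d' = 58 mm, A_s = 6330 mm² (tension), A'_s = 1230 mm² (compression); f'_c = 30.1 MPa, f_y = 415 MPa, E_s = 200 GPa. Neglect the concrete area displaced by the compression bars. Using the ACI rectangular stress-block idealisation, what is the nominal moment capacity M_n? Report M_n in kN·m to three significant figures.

M_n ≈ 1330 kN·m

Assume both tension and compression steel yield.
Net tension couple steel: A_s − A'_s = 5100 mm².
a = (A_s − A'_s) f_y / (0.85 f'_c b) = 2116500/(0.85 × 30.1 × 410) = 201.77 mm.
c = a/β₁ = 201.77/0.835 = 241.64 mm; ε'_s = 0.003(c − d')/c = 0.0023 ≥ f_y/E_s = 0.0021, so compression steel does yield.
M_n = (A_s − A'_s) f_y (d − a/2) + A'_s f_y (d − d') = [2116500 × (600 − 100.885) + 510450 × (600 − 58)] × 10⁻⁶ = 1056.38 + 276.66 = 1333.04 kN·m.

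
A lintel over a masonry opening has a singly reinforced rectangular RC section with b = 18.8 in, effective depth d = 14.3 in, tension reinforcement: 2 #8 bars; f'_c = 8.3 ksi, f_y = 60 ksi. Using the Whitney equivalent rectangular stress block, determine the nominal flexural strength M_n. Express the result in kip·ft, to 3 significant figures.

M_n ≈ 110 kip·ft

A_s = 2 × 0.79 = 1.58 in².
T = A_s f_y = 1.58 × 60 = 94.8 kips.
a = T/(0.85 f'_c b) = 94.8/(0.85 × 8.3 × 18.8) = 0.715 in.
M_n = T(d − a/2) = 94.8 × (14.3 − 0.3575) = 1321.7 kip·in = 1321.7/12 = 110.14 kip·ft.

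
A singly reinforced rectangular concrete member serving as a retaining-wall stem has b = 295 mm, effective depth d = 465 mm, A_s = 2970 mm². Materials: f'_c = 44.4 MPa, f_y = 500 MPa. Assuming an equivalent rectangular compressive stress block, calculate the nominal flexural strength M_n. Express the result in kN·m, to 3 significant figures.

T = A_s f_y = 2970 × 500 = 1485000 N = 1485 kN.
From C = T: a = T/(0.85 f'_c b) = 1485000/(0.85 × 44.4 × 295) = 133.38 mm.
M_n = T(d − a/2) = 1485 kN × (465 − 66.69) mm = 591.49 kN·m.

M_n ≈ 591 kN·m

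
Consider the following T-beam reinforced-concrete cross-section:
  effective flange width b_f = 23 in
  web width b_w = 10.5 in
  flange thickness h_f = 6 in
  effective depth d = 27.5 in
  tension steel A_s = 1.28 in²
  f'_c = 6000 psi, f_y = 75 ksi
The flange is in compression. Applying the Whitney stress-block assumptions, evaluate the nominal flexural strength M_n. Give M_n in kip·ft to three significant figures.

Tension: T = A_s f_y = 1.28 × 75 = 96 kips.
Try a within the flange: a = T/(0.85 f'_c b_f) = 96/(0.85 × 6 × 23) = 0.818 in.
Since a = 0.818 ≤ h_f = 6 in, the stress block lies entirely in the flange; analyse as a rectangular beam of width b_f.
M_n = T(d − a/2) = 96 × (27.5 − 0.409) = 2600.7 kip·in.
M_n = 2600.7/12 = 216.73 kip·ft.

M_n ≈ 217 kip·ft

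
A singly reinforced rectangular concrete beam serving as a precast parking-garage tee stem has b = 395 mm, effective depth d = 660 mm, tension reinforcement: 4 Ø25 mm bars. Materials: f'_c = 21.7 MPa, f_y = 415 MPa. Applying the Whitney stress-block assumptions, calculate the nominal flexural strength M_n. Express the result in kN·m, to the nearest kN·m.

A_s = 4 × 491 = 1964 mm².
T = A_s f_y = 1964 × 415 = 815060 N = 815.06 kN.
From C = T: a = T/(0.85 f'_c b) = 815060/(0.85 × 21.7 × 395) = 111.87 mm.
M_n = T(d − a/2) = 815.06 kN × (660 − 55.935) mm = 492.35 kN·m.

M_n ≈ 492 kN·m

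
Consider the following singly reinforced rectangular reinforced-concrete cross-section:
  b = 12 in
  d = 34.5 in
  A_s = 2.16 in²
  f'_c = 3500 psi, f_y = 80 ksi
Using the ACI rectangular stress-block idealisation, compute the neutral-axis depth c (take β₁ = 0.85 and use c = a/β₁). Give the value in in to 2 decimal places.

c ≈ 5.69 in

T = A_s f_y = 2.16 × 80 = 172.8 kips.
a = T/(0.85 f'_c b) = 172.8/(0.85 × 3.5 × 12) = 4.8403 in.
With β₁ = 0.85, c = a/β₁ = 4.8403/0.85 = 5.69 in.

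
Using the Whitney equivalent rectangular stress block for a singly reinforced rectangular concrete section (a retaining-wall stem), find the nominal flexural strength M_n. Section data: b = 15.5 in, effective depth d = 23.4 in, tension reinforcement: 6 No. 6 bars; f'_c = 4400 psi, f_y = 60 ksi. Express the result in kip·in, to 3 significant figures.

A_s = 6 × 0.44 = 2.64 in².
T = A_s f_y = 2.64 × 60 = 158.4 kips.
a = T/(0.85 f'_c b) = 158.4/(0.85 × 4.4 × 15.5) = 2.732 in.
M_n = T(d − a/2) = 158.4 × (23.4 − 1.366) = 3490.2 kip·in.

M_n ≈ 3490 kip·in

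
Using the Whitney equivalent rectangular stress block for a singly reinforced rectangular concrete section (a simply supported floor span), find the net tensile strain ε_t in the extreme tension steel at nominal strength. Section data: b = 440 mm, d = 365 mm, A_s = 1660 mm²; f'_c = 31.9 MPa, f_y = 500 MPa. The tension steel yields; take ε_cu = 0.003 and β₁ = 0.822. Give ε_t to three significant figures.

a = A_s f_y/(0.85 f'_c b) = 69.57 mm.
β₁ = 0.822, so c = a/β₁ = 69.57/0.822 = 84.64 mm.
From the linear strain diagram with ε_cu = 0.003: ε_t = 0.003 (d − c)/c = 0.003 × (365 − 84.64)/84.64 = 0.00994.
Since ε_t ≥ 0.005, the section is tension-controlled.

ε_t ≈ 0.00994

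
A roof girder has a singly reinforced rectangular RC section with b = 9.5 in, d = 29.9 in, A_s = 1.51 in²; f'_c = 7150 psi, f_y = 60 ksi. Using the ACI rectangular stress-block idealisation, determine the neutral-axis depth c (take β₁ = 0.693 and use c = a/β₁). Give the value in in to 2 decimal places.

c ≈ 2.26 in

T = A_s f_y = 1.51 × 60 = 90.6 kips.
a = T/(0.85 f'_c b) = 90.6/(0.85 × 7.15 × 9.5) = 1.5692 in.
With β₁ = 0.693, c = a/β₁ = 1.5692/0.693 = 2.26 in.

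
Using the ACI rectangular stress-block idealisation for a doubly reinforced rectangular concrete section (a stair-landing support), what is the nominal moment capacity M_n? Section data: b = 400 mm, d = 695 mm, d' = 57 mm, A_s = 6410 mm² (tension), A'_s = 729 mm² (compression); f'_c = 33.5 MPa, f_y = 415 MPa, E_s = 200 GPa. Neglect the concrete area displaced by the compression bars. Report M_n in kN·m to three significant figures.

Assume both tension and compression steel yield.
Net tension couple steel: A_s − A'_s = 5681 mm².
a = (A_s − A'_s) f_y / (0.85 f'_c b) = 2357615/(0.85 × 33.5 × 400) = 206.99 mm.
c = a/β₁ = 206.99/0.811 = 255.23 mm; ε'_s = 0.003(c − d')/c = 0.0023 ≥ f_y/E_s = 0.0021, so compression steel does yield.
M_n = (A_s − A'_s) f_y (d − a/2) + A'_s f_y (d − d') = [2357615 × (695 − 103.495) + 302535 × (695 − 57)] × 10⁻⁶ = 1394.54 + 193.02 = 1587.56 kN·m.

M_n ≈ 1590 kN·m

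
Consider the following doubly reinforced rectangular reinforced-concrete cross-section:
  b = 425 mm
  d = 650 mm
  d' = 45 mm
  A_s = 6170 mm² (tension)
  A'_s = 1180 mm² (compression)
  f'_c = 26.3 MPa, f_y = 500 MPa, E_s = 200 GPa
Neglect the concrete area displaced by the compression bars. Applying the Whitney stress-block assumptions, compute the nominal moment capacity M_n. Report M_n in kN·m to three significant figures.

M_n ≈ 1650 kN·m

Assume both tension and compression steel yield.
Net tension couple steel: A_s − A'_s = 4990 mm².
a = (A_s − A'_s) f_y / (0.85 f'_c b) = 2495000/(0.85 × 26.3 × 425) = 262.61 mm.
c = a/β₁ = 262.61/0.85 = 308.95 mm; ε'_s = 0.003(c − d')/c = 0.0026 ≥ f_y/E_s = 0.0025, so compression steel does yield.
M_n = (A_s − A'_s) f_y (d − a/2) + A'_s f_y (d − d') = [2495000 × (650 − 131.305) + 590000 × (650 − 45)] × 10⁻⁶ = 1294.14 + 356.95 = 1651.09 kN·m.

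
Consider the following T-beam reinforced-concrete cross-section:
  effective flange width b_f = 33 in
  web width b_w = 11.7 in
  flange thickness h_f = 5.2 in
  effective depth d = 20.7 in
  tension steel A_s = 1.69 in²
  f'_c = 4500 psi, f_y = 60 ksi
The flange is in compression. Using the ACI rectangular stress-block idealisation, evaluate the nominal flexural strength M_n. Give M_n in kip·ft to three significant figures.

M_n ≈ 172 kip·ft

Tension: T = A_s f_y = 1.69 × 60 = 101.4 kips.
Try a within the flange: a = T/(0.85 f'_c b_f) = 101.4/(0.85 × 4.5 × 33) = 0.803 in.
Since a = 0.803 ≤ h_f = 5.2 in, the stress block lies entirely in the flange; analyse as a rectangular beam of width b_f.
M_n = T(d − a/2) = 101.4 × (20.7 − 0.4015) = 2058.3 kip·in.
M_n = 2058.3/12 = 171.53 kip·ft.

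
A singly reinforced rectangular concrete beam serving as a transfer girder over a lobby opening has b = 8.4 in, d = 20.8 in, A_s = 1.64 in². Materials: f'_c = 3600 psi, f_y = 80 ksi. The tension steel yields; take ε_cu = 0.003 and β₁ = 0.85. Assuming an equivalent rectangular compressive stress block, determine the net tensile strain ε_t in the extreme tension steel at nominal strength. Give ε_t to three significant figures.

ε_t ≈ 0.00739

a = A_s f_y/(0.85 f'_c b) = 5.104 in.
β₁ = 0.85, so c = a/β₁ = 5.104/0.85 = 6.005 in.
From the linear strain diagram with ε_cu = 0.003: ε_t = 0.003 (d − c)/c = 0.003 × (20.8 − 6.005)/6.005 = 0.00739.
Since ε_t ≥ 0.005, the section is tension-controlled.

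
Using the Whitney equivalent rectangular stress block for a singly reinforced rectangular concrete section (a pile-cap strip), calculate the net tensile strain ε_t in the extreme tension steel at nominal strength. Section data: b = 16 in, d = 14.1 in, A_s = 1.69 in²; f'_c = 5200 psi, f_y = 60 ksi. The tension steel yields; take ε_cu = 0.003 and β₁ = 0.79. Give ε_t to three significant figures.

a = A_s f_y/(0.85 f'_c b) = 1.434 in.
β₁ = 0.79, so c = a/β₁ = 1.434/0.79 = 1.815 in.
From the linear strain diagram with ε_cu = 0.003: ε_t = 0.003 (d − c)/c = 0.003 × (14.1 − 1.815)/1.815 = 0.0203.
Since ε_t ≥ 0.005, the section is tension-controlled.

ε_t ≈ 0.0203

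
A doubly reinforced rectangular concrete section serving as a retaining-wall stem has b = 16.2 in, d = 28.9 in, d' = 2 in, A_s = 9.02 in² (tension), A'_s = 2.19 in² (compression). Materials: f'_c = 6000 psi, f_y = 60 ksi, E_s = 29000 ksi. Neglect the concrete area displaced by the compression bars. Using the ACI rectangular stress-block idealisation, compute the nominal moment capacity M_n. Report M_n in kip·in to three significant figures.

M_n ≈ 14400 kip·in

Assume both steels yield.
a = (A_s − A'_s) f_y/(0.85 f'_c b) = (9.02 − 2.19) × 60/(0.85 × 6 × 16.2) = 4.960 in.
c = a/β₁ = 4.960/0.75 = 6.613 in; ε'_s = 0.003(c − d')/c = 0.0021 ≥ ε_y = 0.0021, so the compression steel yields.
M_n = (A_s − A'_s) f_y (d − a/2) + A'_s f_y (d − d') = 409.8 × (28.9 − 2.48) + 131.4 × (28.9 − 2) = 10826.9 + 3534.7 = 14361.6 kip·in.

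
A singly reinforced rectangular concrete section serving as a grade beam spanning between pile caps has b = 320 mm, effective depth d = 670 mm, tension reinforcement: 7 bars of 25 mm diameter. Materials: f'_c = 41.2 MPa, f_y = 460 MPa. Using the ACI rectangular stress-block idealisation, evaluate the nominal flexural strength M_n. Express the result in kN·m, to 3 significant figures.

A_s = 7 × 491 = 3437 mm².
T = A_s f_y = 3437 × 460 = 1581020 N = 1581.02 kN.
From C = T: a = T/(0.85 f'_c b) = 1581020/(0.85 × 41.2 × 320) = 141.08 mm.
M_n = T(d − a/2) = 1581.02 kN × (670 − 70.54) mm = 947.76 kN·m.

M_n ≈ 948 kN·m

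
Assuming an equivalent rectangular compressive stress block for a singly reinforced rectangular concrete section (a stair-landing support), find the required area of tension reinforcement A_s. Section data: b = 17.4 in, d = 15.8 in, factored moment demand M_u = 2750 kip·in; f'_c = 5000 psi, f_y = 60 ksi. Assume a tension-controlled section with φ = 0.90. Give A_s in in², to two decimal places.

M_n = M_u/φ = 2750/0.90 = 3055.56 kip·in.
From M_n = 0.85 f'_c a b (d − a/2):
a = d − √(d² − 2M_n/(0.85 f'_c b)) = 15.8 − √(15.8² − 2 × 3055.56/(0.85 × 5 × 17.4)) = 2.877 in.
A_s = 0.85 f'_c a b / f_y = 0.85 × 5 × 2.877 × 17.4 / 60 = 3.546 in².

A_s ≈ 3.55 in²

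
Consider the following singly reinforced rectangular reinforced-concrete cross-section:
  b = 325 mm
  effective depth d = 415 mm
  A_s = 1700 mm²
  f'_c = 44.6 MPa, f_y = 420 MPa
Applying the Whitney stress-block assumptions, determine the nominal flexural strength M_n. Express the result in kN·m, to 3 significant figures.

M_n ≈ 276 kN·m

T = A_s f_y = 1700 × 420 = 714000 N = 714 kN.
From C = T: a = T/(0.85 f'_c b) = 714000/(0.85 × 44.6 × 325) = 57.95 mm.
M_n = T(d − a/2) = 714 kN × (415 − 28.975) mm = 275.62 kN·m.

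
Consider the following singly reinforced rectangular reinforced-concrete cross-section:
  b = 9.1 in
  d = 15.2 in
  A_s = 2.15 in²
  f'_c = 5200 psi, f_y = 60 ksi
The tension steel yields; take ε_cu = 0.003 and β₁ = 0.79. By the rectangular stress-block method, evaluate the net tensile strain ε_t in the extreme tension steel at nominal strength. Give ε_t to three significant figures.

a = A_s f_y/(0.85 f'_c b) = 3.207 in.
β₁ = 0.79, so c = a/β₁ = 3.207/0.79 = 4.059 in.
From the linear strain diagram with ε_cu = 0.003: ε_t = 0.003 (d − c)/c = 0.003 × (15.2 − 4.059)/4.059 = 0.00823.
Since ε_t ≥ 0.005, the section is tension-controlled.

ε_t ≈ 0.00823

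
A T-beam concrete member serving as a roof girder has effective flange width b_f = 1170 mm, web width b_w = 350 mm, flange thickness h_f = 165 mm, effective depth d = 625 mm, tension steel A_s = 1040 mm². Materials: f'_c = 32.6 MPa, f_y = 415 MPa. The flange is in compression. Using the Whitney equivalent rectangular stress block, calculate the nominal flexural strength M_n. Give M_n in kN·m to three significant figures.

M_n ≈ 267 kN·m

Tension: T = A_s f_y = 1040 × 415 = 431600 N.
Try a within the flange: a = T/(0.85 f'_c b_f) = 431600/(0.85 × 32.6 × 1170) = 13.31 mm.
Since a = 13.31 ≤ h_f = 165 mm, the stress block lies entirely in the flange; analyse as a rectangular beam of width b_f.
M_n = T(d − a/2) = 431600 × (625 − 6.655) = 266.88 × 10⁶ N·mm.
M_n = 266.88 kN·m.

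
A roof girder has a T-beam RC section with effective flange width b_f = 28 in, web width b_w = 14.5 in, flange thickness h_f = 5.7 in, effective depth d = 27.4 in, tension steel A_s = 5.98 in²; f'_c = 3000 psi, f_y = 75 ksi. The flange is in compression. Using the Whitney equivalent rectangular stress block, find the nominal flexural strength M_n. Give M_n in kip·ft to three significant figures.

Tension: T = A_s f_y = 5.98 × 75 = 448.5 kips.
Try a within the flange: a = T/(0.85 f'_c b_f) = 448.5/(0.85 × 3 × 28) = 6.282 in.
a = 6.282 > h_f = 5.7 in: the block extends into the web. Split into flange-overhang and web parts.
C_f = 0.85 f'_c (b_f − b_w) h_f = 0.85 × 3 × (28 − 14.5) × 5.7 = 196.2 kips.
Remaining web compression depth: a_w = (T − C_f)/(0.85 f'_c b_w) = (448.5 − 196.2)/(0.85 × 3 × 14.5) = 6.824 in.
M_n = C_f(d − h_f/2) + (T − C_f)(d − a_w/2) = 196.2 × (27.4 − 2.85) + 252.3 × (27.4 − 3.412) = 4816.7 + 6052.2 = 10868.9 kip·in.
M_n = 10868.9/12 = 905.74 kip·ft.

M_n ≈ 906 kip·ft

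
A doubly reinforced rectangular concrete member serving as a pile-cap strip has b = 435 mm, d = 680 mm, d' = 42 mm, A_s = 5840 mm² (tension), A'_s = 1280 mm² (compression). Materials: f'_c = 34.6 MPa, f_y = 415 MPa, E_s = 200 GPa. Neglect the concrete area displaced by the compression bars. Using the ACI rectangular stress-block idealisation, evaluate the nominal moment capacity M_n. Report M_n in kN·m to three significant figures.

M_n ≈ 1490 kN·m

Assume both tension and compression steel yield.
Net tension couple steel: A_s − A'_s = 4560 mm².
a = (A_s − A'_s) f_y / (0.85 f'_c b) = 1892400/(0.85 × 34.6 × 435) = 147.92 mm.
c = a/β₁ = 147.92/0.803 = 184.21 mm; ε'_s = 0.003(c − d')/c = 0.0023 ≥ f_y/E_s = 0.0021, so compression steel does yield.
M_n = (A_s − A'_s) f_y (d − a/2) + A'_s f_y (d − d') = [1892400 × (680 − 73.96) + 531200 × (680 − 42)] × 10⁻⁶ = 1146.87 + 338.91 = 1485.78 kN·m.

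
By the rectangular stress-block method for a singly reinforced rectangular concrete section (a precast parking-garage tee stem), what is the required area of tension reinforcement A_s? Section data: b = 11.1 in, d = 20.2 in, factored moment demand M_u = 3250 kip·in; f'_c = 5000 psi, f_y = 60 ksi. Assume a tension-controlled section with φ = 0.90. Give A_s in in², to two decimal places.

M_n = M_u/φ = 3250/0.90 = 3611.11 kip·in.
From M_n = 0.85 f'_c a b (d − a/2):
a = d − √(d² − 2M_n/(0.85 f'_c b)) = 20.2 − √(20.2² − 2 × 3611.11/(0.85 × 5 × 11.1)) = 4.233 in.
A_s = 0.85 f'_c a b / f_y = 0.85 × 5 × 4.233 × 11.1 / 60 = 3.328 in².

A_s ≈ 3.33 in²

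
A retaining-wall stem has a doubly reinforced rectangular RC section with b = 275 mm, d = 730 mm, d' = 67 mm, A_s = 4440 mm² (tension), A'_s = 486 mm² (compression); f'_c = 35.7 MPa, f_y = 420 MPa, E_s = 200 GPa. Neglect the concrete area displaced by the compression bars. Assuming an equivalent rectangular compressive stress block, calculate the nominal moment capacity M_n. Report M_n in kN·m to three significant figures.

Assume both tension and compression steel yield.
Net tension couple steel: A_s − A'_s = 3954 mm².
a = (A_s − A'_s) f_y / (0.85 f'_c b) = 1660680/(0.85 × 35.7 × 275) = 199.01 mm.
c = a/β₁ = 199.01/0.795 = 250.33 mm; ε'_s = 0.003(c − d')/c = 0.0022 ≥ f_y/E_s = 0.0021, so compression steel does yield.
M_n = (A_s − A'_s) f_y (d − a/2) + A'_s f_y (d − d') = [1660680 × (730 − 99.505) + 204120 × (730 − 67)] × 10⁻⁶ = 1047.05 + 135.33 = 1182.38 kN·m.

M_n ≈ 1180 kN·m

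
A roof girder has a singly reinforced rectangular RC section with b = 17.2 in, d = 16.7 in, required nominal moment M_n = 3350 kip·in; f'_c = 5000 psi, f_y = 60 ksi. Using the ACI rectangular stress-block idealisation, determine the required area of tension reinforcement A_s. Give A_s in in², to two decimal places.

A_s ≈ 3.68 in²

From M_n = 0.85 f'_c a b (d − a/2):
a = d − √(d² − 2M_n/(0.85 f'_c b)) = 16.7 − √(16.7² − 2 × 3350/(0.85 × 5 × 17.2)) = 3.017 in.
A_s = 0.85 f'_c a b / f_y = 0.85 × 5 × 3.017 × 17.2 / 60 = 3.676 in².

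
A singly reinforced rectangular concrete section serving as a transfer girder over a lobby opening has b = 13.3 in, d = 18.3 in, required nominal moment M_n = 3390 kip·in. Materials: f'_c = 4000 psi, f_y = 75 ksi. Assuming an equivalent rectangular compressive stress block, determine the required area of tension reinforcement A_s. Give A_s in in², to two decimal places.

From M_n = 0.85 f'_c a b (d − a/2):
a = d − √(d² − 2M_n/(0.85 f'_c b)) = 18.3 − √(18.3² − 2 × 3390/(0.85 × 4 × 13.3)) = 4.700 in.
A_s = 0.85 f'_c a b / f_y = 0.85 × 4 × 4.700 × 13.3 / 75 = 2.834 in².

A_s ≈ 2.83 in²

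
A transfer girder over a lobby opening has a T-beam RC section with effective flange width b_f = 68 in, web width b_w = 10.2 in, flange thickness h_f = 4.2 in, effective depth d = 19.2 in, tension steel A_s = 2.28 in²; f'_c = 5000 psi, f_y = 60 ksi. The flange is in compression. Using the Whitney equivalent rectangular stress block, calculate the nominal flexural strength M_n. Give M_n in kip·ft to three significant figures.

Tension: T = A_s f_y = 2.28 × 60 = 136.8 kips.
Try a within the flange: a = T/(0.85 f'_c b_f) = 136.8/(0.85 × 5 × 68) = 0.473 in.
Since a = 0.473 ≤ h_f = 4.2 in, the stress block lies entirely in the flange; analyse as a rectangular beam of width b_f.
M_n = T(d − a/2) = 136.8 × (19.2 − 0.2365) = 2594.2 kip·in.
M_n = 2594.2/12 = 216.18 kip·ft.

M_n ≈ 216 kip·ft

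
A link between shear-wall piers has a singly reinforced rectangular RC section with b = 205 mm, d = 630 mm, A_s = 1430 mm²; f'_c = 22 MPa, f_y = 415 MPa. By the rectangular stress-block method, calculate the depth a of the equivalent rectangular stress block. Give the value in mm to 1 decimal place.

T = A_s f_y = 1430 × 415 = 593450 N = 593.45 kN.
Setting C = 0.85 f'_c a b equal to T: a = 593450/(0.85 × 22 × 205) = 154.8 mm.

a ≈ 154.8 mm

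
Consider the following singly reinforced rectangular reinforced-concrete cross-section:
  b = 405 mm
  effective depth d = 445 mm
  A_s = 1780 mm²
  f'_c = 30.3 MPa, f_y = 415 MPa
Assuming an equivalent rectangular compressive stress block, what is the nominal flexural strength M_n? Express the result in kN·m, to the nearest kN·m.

M_n ≈ 303 kN·m

T = A_s f_y = 1780 × 415 = 738700 N = 738.7 kN.
From C = T: a = T/(0.85 f'_c b) = 738700/(0.85 × 30.3 × 405) = 70.82 mm.
M_n = T(d − a/2) = 738.7 kN × (445 − 35.41) mm = 302.56 kN·m.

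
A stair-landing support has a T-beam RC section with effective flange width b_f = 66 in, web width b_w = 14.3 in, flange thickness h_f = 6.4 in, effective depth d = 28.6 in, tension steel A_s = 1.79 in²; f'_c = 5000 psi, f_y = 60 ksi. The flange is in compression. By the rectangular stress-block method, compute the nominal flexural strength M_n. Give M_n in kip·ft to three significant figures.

Tension: T = A_s f_y = 1.79 × 60 = 107.4 kips.
Try a within the flange: a = T/(0.85 f'_c b_f) = 107.4/(0.85 × 5 × 66) = 0.383 in.
Since a = 0.383 ≤ h_f = 6.4 in, the stress block lies entirely in the flange; analyse as a rectangular beam of width b_f.
M_n = T(d − a/2) = 107.4 × (28.6 − 0.1915) = 3051.1 kip·in.
M_n = 3051.1/12 = 254.26 kip·ft.

M_n ≈ 254 kip·ft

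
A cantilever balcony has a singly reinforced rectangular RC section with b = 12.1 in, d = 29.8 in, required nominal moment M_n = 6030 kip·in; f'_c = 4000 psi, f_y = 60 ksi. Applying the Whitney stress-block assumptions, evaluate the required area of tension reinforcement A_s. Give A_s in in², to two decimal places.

A_s ≈ 3.71 in²

From M_n = 0.85 f'_c a b (d − a/2):
a = d − √(d² − 2M_n/(0.85 f'_c b)) = 29.8 − √(29.8² − 2 × 6030/(0.85 × 4 × 12.1)) = 5.410 in.
A_s = 0.85 f'_c a b / f_y = 0.85 × 4 × 5.410 × 12.1 / 60 = 3.709 in².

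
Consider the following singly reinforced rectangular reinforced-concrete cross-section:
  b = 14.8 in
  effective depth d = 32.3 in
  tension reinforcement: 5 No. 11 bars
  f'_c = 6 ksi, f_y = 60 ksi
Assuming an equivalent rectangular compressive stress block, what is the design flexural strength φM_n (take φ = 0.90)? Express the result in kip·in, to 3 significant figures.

A_s = 5 × 1.56 = 7.8 in².
T = A_s f_y = 7.8 × 60 = 468 kips.
a = T/(0.85 f'_c b) = 468/(0.85 × 6 × 14.8) = 6.200 in.
M_n = T(d − a/2) = 468 × (32.3 − 3.1) = 13665.6 kip·in.
φM_n = 0.90 × 13665.6 = 12299.0 kip·in.

φM_n ≈ 12300 kip·in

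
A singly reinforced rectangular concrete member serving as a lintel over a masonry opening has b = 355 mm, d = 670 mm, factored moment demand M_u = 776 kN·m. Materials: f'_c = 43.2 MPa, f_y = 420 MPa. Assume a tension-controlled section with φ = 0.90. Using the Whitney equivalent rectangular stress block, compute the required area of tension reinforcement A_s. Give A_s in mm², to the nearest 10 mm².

A_s ≈ 3330 mm²

M_n = M_u/φ = 776/0.90 = 862.222 kN·m.
With M_n = 0.85 f'_c a b (d − a/2), solve the quadratic for a:
a = d − √(d² − 2M_n/(0.85 f'_c b)) = 670 − √(670² − 2 × 862.222×10⁶/(0.85 × 43.2 × 355)) = 107.32 mm.
A_s = 0.85 f'_c a b / f_y = 0.85 × 43.2 × 107.32 × 355 / 420 = 3330.9 mm².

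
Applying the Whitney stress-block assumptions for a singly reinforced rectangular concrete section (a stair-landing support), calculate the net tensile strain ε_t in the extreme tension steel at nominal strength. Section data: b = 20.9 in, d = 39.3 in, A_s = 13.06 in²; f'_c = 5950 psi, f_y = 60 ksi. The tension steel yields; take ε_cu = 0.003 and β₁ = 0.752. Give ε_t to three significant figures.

a = A_s f_y/(0.85 f'_c b) = 7.413 in.
β₁ = 0.752, so c = a/β₁ = 7.413/0.752 = 9.858 in.
From the linear strain diagram with ε_cu = 0.003: ε_t = 0.003 (d − c)/c = 0.003 × (39.3 − 9.858)/9.858 = 0.00896.
Since ε_t ≥ 0.005, the section is tension-controlled.

ε_t ≈ 0.00896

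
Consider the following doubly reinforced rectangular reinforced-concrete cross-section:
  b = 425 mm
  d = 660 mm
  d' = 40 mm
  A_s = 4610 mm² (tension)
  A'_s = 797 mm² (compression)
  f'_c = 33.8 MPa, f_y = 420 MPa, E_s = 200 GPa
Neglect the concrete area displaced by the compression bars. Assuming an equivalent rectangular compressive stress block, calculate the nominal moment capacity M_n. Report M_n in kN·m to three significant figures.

M_n ≈ 1160 kN·m

Assume both tension and compression steel yield.
Net tension couple steel: A_s − A'_s = 3813 mm².
a = (A_s − A'_s) f_y / (0.85 f'_c b) = 1601460/(0.85 × 33.8 × 425) = 131.16 mm.
c = a/β₁ = 131.16/0.809 = 162.13 mm; ε'_s = 0.003(c − d')/c = 0.0023 ≥ f_y/E_s = 0.0021, so compression steel does yield.
M_n = (A_s − A'_s) f_y (d − a/2) + A'_s f_y (d − d') = [1601460 × (660 − 65.58) + 334740 × (660 − 40)] × 10⁻⁶ = 951.94 + 207.54 = 1159.48 kN·m.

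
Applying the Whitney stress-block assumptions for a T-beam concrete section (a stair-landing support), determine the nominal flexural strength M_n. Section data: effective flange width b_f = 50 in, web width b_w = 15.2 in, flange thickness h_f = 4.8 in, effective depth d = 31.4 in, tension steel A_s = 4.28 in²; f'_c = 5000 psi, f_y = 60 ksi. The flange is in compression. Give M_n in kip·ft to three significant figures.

Tension: T = A_s f_y = 4.28 × 60 = 256.8 kips.
Try a within the flange: a = T/(0.85 f'_c b_f) = 256.8/(0.85 × 5 × 50) = 1.208 in.
Since a = 1.208 ≤ h_f = 4.8 in, the stress block lies entirely in the flange; analyse as a rectangular beam of width b_f.
M_n = T(d − a/2) = 256.8 × (31.4 − 0.604) = 7908.4 kip·in.
M_n = 7908.4/12 = 659.03 kip·ft.

M_n ≈ 659 kip·ft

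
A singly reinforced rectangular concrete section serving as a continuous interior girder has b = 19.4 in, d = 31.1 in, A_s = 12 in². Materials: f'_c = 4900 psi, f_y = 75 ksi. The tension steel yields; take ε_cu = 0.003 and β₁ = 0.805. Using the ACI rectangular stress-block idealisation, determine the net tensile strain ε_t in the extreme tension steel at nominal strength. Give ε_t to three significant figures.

ε_t ≈ 0.00374

a = A_s f_y/(0.85 f'_c b) = 11.138 in.
β₁ = 0.805, so c = a/β₁ = 11.138/0.805 = 13.836 in.
From the linear strain diagram with ε_cu = 0.003: ε_t = 0.003 (d − c)/c = 0.003 × (31.1 − 13.836)/13.836 = 0.00374.
ε_t < 0.004 — the section is over-reinforced for flexure under ACI limits.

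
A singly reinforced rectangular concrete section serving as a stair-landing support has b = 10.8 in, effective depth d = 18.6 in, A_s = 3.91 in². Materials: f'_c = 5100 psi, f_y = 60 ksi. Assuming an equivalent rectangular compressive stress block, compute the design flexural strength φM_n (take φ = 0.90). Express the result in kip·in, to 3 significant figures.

φM_n ≈ 3400 kip·in

T = A_s f_y = 3.91 × 60 = 234.6 kips.
a = T/(0.85 f'_c b) = 234.6/(0.85 × 5.1 × 10.8) = 5.011 in.
M_n = T(d − a/2) = 234.6 × (18.6 − 2.5055) = 3775.8 kip·in.
φM_n = 0.90 × 3775.8 = 3398.2 kip·in.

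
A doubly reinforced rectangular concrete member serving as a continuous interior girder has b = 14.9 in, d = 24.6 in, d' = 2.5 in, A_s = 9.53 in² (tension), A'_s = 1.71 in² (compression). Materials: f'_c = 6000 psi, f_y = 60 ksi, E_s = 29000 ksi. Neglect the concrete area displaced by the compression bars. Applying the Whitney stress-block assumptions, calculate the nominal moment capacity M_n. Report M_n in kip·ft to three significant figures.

M_n ≈ 1030 kip·ft

Assume both steels yield.
a = (A_s − A'_s) f_y/(0.85 f'_c b) = (9.53 − 1.71) × 60/(0.85 × 6 × 14.9) = 6.174 in.
c = a/β₁ = 6.174/0.75 = 8.232 in; ε'_s = 0.003(c − d')/c = 0.0021 ≥ ε_y = 0.0021, so the compression steel yields.
M_n = (A_s − A'_s) f_y (d − a/2) + A'_s f_y (d − d') = 469.2 × (24.6 − 3.087) + 102.6 × (24.6 − 2.5) = 10093.9 + 2267.5 = 12361.4 kip·in = 12361.4/12 = 1030.12 kip·ft.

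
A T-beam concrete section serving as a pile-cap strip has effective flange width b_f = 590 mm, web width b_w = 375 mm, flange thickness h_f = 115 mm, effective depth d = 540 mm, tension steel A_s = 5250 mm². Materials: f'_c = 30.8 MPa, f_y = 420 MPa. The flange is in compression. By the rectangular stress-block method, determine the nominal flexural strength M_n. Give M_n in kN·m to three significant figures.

M_n ≈ 1030 kN·m

Tension: T = A_s f_y = 5250 × 420 = 2205000 N.
Try a within the flange: a = T/(0.85 f'_c b_f) = 2205000/(0.85 × 30.8 × 590) = 142.75 mm.
a = 142.75 > h_f = 115 mm: the block extends into the web. Split into flange-overhang and web parts.
C_f = 0.85 f'_c (b_f − b_w) h_f = 0.85 × 30.8 × (590 − 375) × 115 = 647301 N.
Remaining web compression depth: a_w = (T − C_f)/(0.85 f'_c b_w) = (2205000 − 647301)/(0.85 × 30.8 × 375) = 158.67 mm.
M_n = C_f(d − h_f/2) + (T − C_f)(d − a_w/2) = 647301 × (540 − 57.5) + 1557699 × (540 − 79.335) = 312.32 + 717.58 = 1029.90 × 10⁶ N·mm.
M_n = 1029.90 kN·m.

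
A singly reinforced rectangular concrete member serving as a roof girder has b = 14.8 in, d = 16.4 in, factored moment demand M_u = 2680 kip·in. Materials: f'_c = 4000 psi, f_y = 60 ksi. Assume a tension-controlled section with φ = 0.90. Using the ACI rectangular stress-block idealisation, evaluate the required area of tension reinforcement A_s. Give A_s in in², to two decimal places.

M_n = M_u/φ = 2680/0.90 = 2977.78 kip·in.
From M_n = 0.85 f'_c a b (d − a/2):
a = d − √(d² − 2M_n/(0.85 f'_c b)) = 16.4 − √(16.4² − 2 × 2977.78/(0.85 × 4 × 14.8)) = 4.128 in.
A_s = 0.85 f'_c a b / f_y = 0.85 × 4 × 4.128 × 14.8 / 60 = 3.462 in².

A_s ≈ 3.46 in²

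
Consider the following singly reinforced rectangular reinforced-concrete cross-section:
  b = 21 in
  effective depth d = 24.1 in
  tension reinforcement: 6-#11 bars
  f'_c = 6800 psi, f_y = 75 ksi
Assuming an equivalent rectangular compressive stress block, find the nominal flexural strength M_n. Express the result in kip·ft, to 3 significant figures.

M_n ≈ 1240 kip·ft

A_s = 6 × 1.56 = 9.36 in².
T = A_s f_y = 9.36 × 75 = 702 kips.
a = T/(0.85 f'_c b) = 702/(0.85 × 6.8 × 21) = 5.783 in.
M_n = T(d − a/2) = 702 × (24.1 − 2.8915) = 14888.4 kip·in = 14888.4/12 = 1240.70 kip·ft.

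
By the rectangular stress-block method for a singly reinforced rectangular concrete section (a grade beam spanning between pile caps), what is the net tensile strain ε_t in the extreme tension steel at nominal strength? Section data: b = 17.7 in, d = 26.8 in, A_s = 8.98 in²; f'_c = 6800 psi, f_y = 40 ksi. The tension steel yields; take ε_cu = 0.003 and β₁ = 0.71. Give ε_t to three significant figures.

ε_t ≈ 0.0133

a = A_s f_y/(0.85 f'_c b) = 3.511 in.
β₁ = 0.71, so c = a/β₁ = 3.511/0.71 = 4.945 in.
From the linear strain diagram with ε_cu = 0.003: ε_t = 0.003 (d − c)/c = 0.003 × (26.8 − 4.945)/4.945 = 0.0133.
Since ε_t ≥ 0.005, the section is tension-controlled.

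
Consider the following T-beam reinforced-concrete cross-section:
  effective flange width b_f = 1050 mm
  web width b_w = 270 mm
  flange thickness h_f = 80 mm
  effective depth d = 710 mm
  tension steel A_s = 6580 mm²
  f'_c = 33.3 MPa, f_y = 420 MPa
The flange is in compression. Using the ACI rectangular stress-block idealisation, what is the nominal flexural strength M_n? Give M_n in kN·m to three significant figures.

Tension: T = A_s f_y = 6580 × 420 = 2763600 N.
Try a within the flange: a = T/(0.85 f'_c b_f) = 2763600/(0.85 × 33.3 × 1050) = 92.99 mm.
a = 92.99 > h_f = 80 mm: the block extends into the web. Split into flange-overhang and web parts.
C_f = 0.85 f'_c (b_f − b_w) h_f = 0.85 × 33.3 × (1050 − 270) × 80 = 1766232 N.
Remaining web compression depth: a_w = (T − C_f)/(0.85 f'_c b_w) = (2763600 − 1766232)/(0.85 × 33.3 × 270) = 130.51 mm.
M_n = C_f(d − h_f/2) + (T − C_f)(d − a_w/2) = 1766232 × (710 − 40) + 997368 × (710 − 65.255) = 1183.38 + 643.05 = 1826.43 × 10⁶ N·mm.
M_n = 1826.43 kN·m.

M_n ≈ 1830 kN·m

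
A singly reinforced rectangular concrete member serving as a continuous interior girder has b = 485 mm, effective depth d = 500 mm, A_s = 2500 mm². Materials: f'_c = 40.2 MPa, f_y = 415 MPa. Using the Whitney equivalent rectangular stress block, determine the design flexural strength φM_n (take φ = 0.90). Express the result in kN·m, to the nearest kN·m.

T = A_s f_y = 2500 × 415 = 1037500 N = 1037.5 kN.
From C = T: a = T/(0.85 f'_c b) = 1037500/(0.85 × 40.2 × 485) = 62.60 mm.
M_n = T(d − a/2) = 1037.5 kN × (500 − 31.3) mm = 486.28 kN·m.
φM_n = 0.90 × 486.28 = 437.65 kN·m.

φM_n ≈ 438 kN·m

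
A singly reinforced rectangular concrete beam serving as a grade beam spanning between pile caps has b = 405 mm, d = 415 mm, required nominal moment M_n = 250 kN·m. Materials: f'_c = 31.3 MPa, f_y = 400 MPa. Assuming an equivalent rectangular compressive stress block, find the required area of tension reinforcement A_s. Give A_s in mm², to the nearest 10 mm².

A_s ≈ 1620 mm²

With M_n = 0.85 f'_c a b (d − a/2), solve the quadratic for a:
a = d − √(d² − 2M_n/(0.85 f'_c b)) = 415 − √(415² − 2 × 250×10⁶/(0.85 × 31.3 × 405)) = 60.29 mm.
A_s = 0.85 f'_c a b / f_y = 0.85 × 31.3 × 60.29 × 405 / 400 = 1624.1 mm².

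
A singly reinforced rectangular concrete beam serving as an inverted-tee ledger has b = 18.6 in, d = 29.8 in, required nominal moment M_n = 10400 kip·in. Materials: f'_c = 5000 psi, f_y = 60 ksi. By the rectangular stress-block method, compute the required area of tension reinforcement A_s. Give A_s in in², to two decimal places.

From M_n = 0.85 f'_c a b (d − a/2):
a = d − √(d² − 2M_n/(0.85 f'_c b)) = 29.8 − √(29.8² − 2 × 10400/(0.85 × 5 × 18.6)) = 4.802 in.
A_s = 0.85 f'_c a b / f_y = 0.85 × 5 × 4.802 × 18.6 / 60 = 6.327 in².

A_s ≈ 6.33 in²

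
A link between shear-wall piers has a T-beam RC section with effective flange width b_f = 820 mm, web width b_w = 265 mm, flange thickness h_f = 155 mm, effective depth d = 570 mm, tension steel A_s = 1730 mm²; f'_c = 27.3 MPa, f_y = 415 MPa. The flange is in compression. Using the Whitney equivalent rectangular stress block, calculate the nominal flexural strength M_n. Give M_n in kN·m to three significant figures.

Tension: T = A_s f_y = 1730 × 415 = 717950 N.
Try a within the flange: a = T/(0.85 f'_c b_f) = 717950/(0.85 × 27.3 × 820) = 37.73 mm.
Since a = 37.73 ≤ h_f = 155 mm, the stress block lies entirely in the flange; analyse as a rectangular beam of width b_f.
M_n = T(d − a/2) = 717950 × (570 − 18.865) = 395.69 × 10⁶ N·mm.
M_n = 395.69 kN·m.

M_n ≈ 396 kN·m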